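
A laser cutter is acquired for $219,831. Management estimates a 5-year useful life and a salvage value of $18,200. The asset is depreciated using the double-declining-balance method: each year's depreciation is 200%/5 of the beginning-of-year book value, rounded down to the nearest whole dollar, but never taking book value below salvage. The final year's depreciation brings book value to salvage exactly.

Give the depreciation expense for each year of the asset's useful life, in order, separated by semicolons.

$87,932; $52,759; $31,656; $18,993; $10,291

Depreciable base = $219,831 − $18,200 = $201,631.
Year 1: ⌊$219,831 × 200%/5⌋ = $87,932. Book value $131,899.
Year 2: ⌊$131,899 × 200%/5⌋ = $52,759. Book value $79,140.
Year 3: ⌊$79,140 × 200%/5⌋ = $31,656. Book value $47,484.
Year 4: ⌊$47,484 × 200%/5⌋ = $18,993. Book value $28,491.
Year 5 (final): $28,491 − $18,200 = $10,291. Book value $18,200.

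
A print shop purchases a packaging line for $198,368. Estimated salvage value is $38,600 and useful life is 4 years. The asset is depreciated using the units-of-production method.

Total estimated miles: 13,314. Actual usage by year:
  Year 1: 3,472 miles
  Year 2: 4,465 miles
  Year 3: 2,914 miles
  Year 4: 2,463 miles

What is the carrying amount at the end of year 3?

$68,156

Depreciable base = $198,368 − $38,600 = $159,768.
Rate = $159,768 / 13,314 miles = $12 per mile.
Year 1: 3,472 × $12 = $41,664. Book value $156,704.
Year 2: 4,465 × $12 = $53,580. Book value $103,124.
Year 3: 2,914 × $12 = $34,968. Book value $68,156.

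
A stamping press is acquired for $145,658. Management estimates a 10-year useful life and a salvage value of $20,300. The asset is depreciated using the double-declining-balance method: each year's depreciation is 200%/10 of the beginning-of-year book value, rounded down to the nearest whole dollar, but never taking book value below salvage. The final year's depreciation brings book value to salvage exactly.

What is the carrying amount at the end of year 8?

$24,439

Depreciable base = $145,658 − $20,300 = $125,358.
Year 1: ⌊$145,658 × 200%/10⌋ = $29,131. Book value $116,527.
Year 2: ⌊$116,527 × 200%/10⌋ = $23,305. Book value $93,222.
Year 3: ⌊$93,222 × 200%/10⌋ = $18,644. Book value $74,578.
Year 4: ⌊$74,578 × 200%/10⌋ = $14,915. Book value $59,663.
Year 5: ⌊$59,663 × 200%/10⌋ = $11,932. Book value $47,731.
Year 6: ⌊$47,731 × 200%/10⌋ = $9,546. Book value $38,185.
Year 7: ⌊$38,185 × 200%/10⌋ = $7,637. Book value $30,548.
Year 8: ⌊$30,548 × 200%/10⌋ = $6,109. Book value $24,439.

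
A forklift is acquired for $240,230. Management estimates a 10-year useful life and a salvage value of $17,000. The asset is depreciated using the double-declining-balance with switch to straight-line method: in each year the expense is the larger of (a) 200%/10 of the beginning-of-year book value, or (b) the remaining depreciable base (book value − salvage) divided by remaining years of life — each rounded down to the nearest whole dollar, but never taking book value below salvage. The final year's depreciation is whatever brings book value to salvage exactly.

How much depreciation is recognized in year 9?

$11,127

Depreciable base = $240,230 − $17,000 = $223,230.
Year 1: DB = ⌊$240,230 × 200%/10⌋ = $48,046; SL = ⌊$223,230/10⌋ = $22,323 → take DB $48,046. Book value $192,184.
Year 2: DB = ⌊$192,184 × 200%/10⌋ = $38,436; SL = ⌊$175,184/9⌋ = $19,464 → take DB $38,436. Book value $153,748.
Year 3: DB = ⌊$153,748 × 200%/10⌋ = $30,749; SL = ⌊$136,748/8⌋ = $17,093 → take DB $30,749. Book value $122,999.
Year 4: DB = ⌊$122,999 × 200%/10⌋ = $24,599; SL = ⌊$105,999/7⌋ = $15,142 → take DB $24,599. Book value $98,400.
Year 5: DB = ⌊$98,400 × 200%/10⌋ = $19,680; SL = ⌊$81,400/6⌋ = $13,566 → take DB $19,680. Book value $78,720.
Year 6: DB = ⌊$78,720 × 200%/10⌋ = $15,744; SL = ⌊$61,720/5⌋ = $12,344 → take DB $15,744. Book value $62,976.
Year 7: DB = ⌊$62,976 × 200%/10⌋ = $12,595; SL = ⌊$45,976/4⌋ = $11,494 → take DB $12,595. Book value $50,381.
Year 8: DB = ⌊$50,381 × 200%/10⌋ = $10,076; SL = ⌊$33,381/3⌋ = $11,127 → take SL $11,127. Book value $39,254.
Year 9: DB = ⌊$39,254 × 200%/10⌋ = $7,850; SL = ⌊$22,254/2⌋ = $11,127 → take SL $11,127. Book value $28,127.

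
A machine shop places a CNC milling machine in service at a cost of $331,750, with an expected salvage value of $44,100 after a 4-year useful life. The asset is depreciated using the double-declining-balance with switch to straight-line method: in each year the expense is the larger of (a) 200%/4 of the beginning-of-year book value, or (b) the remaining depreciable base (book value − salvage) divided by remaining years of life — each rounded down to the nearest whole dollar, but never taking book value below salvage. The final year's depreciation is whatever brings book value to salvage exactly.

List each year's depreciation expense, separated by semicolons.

$165,875; $82,937; $38,838; $0

Depreciable base = $331,750 − $44,100 = $287,650.
Year 1: DB = ⌊$331,750 × 200%/4⌋ = $165,875; SL = ⌊$287,650/4⌋ = $71,912 → take DB $165,875. Book value $165,875.
Year 2: DB = ⌊$165,875 × 200%/4⌋ = $82,937; SL = ⌊$121,775/3⌋ = $40,591 → take DB $82,937. Book value $82,938.
Year 3: DB = ⌊$82,938 × 200%/4⌋ = $41,469; SL = ⌊$38,838/2⌋ = $19,419 → take DB $41,469, capped at $38,838. Book value $44,100.
Year 4 (final): $44,100 − $44,100 = $0. Book value $44,100.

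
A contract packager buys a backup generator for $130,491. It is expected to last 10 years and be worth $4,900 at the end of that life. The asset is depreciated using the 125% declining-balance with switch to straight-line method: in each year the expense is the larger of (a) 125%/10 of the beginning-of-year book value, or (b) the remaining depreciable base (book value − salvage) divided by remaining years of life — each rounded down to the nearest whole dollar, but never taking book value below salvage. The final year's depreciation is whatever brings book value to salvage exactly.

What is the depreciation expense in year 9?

$11,789

Depreciable base = $130,491 − $4,900 = $125,591.
Year 1: DB = ⌊$130,491 × 125%/10⌋ = $16,311; SL = ⌊$125,591/10⌋ = $12,559 → take DB $16,311. Book value $114,180.
Year 2: DB = ⌊$114,180 × 125%/10⌋ = $14,272; SL = ⌊$109,280/9⌋ = $12,142 → take DB $14,272. Book value $99,908.
Year 3: DB = ⌊$99,908 × 125%/10⌋ = $12,488; SL = ⌊$95,008/8⌋ = $11,876 → take DB $12,488. Book value $87,420.
Year 4: DB = ⌊$87,420 × 125%/10⌋ = $10,927; SL = ⌊$82,520/7⌋ = $11,788 → take SL $11,788. Book value $75,632.
Year 5: DB = ⌊$75,632 × 125%/10⌋ = $9,454; SL = ⌊$70,732/6⌋ = $11,788 → take SL $11,788. Book value $63,844.
Year 6: DB = ⌊$63,844 × 125%/10⌋ = $7,980; SL = ⌊$58,944/5⌋ = $11,788 → take SL $11,788. Book value $52,056.
Year 7: DB = ⌊$52,056 × 125%/10⌋ = $6,507; SL = ⌊$47,156/4⌋ = $11,789 → take SL $11,789. Book value $40,267.
Year 8: DB = ⌊$40,267 × 125%/10⌋ = $5,033; SL = ⌊$35,367/3⌋ = $11,789 → take SL $11,789. Book value $28,478.
Year 9: DB = ⌊$28,478 × 125%/10⌋ = $3,559; SL = ⌊$23,578/2⌋ = $11,789 → take SL $11,789. Book value $16,689.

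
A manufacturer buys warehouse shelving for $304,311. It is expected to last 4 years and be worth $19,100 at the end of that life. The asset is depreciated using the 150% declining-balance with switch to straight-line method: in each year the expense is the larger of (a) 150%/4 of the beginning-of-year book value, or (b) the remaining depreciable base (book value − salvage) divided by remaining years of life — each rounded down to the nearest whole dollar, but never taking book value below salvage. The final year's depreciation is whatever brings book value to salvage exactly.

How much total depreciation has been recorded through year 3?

$235,325

Depreciable base = $304,311 − $19,100 = $285,211.
Year 1: DB = ⌊$304,311 × 150%/4⌋ = $114,116; SL = ⌊$285,211/4⌋ = $71,302 → take DB $114,116. Book value $190,195.
Year 2: DB = ⌊$190,195 × 150%/4⌋ = $71,323; SL = ⌊$171,095/3⌋ = $57,031 → take DB $71,323. Book value $118,872.
Year 3: DB = ⌊$118,872 × 150%/4⌋ = $44,577; SL = ⌊$99,772/2⌋ = $49,886 → take SL $49,886. Book value $68,986.
Accumulated through year 3 = $304,311 − $68,986 = $235,325.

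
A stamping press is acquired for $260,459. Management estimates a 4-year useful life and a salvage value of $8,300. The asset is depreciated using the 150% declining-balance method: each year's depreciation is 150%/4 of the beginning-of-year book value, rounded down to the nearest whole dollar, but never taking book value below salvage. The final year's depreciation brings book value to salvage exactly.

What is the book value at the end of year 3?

Depreciable base = $260,459 − $8,300 = $252,159.
Year 1: ⌊$260,459 × 150%/4⌋ = $97,672. Book value $162,787.
Year 2: ⌊$162,787 × 150%/4⌋ = $61,045. Book value $101,742.
Year 3: ⌊$101,742 × 150%/4⌋ = $38,153. Book value $63,589.

$63,589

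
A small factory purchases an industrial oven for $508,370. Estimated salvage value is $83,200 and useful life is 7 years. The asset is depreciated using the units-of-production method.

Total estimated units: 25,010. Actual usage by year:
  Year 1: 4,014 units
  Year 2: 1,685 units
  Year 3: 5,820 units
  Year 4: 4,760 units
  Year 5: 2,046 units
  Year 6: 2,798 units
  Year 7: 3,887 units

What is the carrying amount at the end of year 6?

$149,279

Depreciable base = $508,370 − $83,200 = $425,170.
Rate = $425,170 / 25,010 units = $17 per unit.
Year 1: 4,014 × $17 = $68,238. Book value $440,132.
Year 2: 1,685 × $17 = $28,645. Book value $411,487.
Year 3: 5,820 × $17 = $98,940. Book value $312,547.
Year 4: 4,760 × $17 = $80,920. Book value $231,627.
Year 5: 2,046 × $17 = $34,782. Book value $196,845.
Year 6: 2,798 × $17 = $47,566. Book value $149,279.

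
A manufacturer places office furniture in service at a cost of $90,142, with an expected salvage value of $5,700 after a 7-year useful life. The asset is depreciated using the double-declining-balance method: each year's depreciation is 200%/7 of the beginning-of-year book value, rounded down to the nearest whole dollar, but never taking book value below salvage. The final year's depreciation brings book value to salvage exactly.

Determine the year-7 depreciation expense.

Depreciable base = $90,142 − $5,700 = $84,442.
Year 1: ⌊$90,142 × 200%/7⌋ = $25,754. Book value $64,388.
Year 2: ⌊$64,388 × 200%/7⌋ = $18,396. Book value $45,992.
Year 3: ⌊$45,992 × 200%/7⌋ = $13,140. Book value $32,852.
Year 4: ⌊$32,852 × 200%/7⌋ = $9,386. Book value $23,466.
Year 5: ⌊$23,466 × 200%/7⌋ = $6,704. Book value $16,762.
Year 6: ⌊$16,762 × 200%/7⌋ = $4,789. Book value $11,973.
Year 7 (final): $11,973 − $5,700 = $6,273. Book value $5,700.

$6,273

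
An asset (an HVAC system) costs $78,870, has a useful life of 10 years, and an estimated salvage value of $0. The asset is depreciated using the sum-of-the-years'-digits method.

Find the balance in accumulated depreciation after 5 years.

$57,360

Depreciable base = $78,870 − $0 = $78,870.
Sum of the years' digits = 10+9+8+7+6+5+4+3+2+1 = 55.
Year 1: $78,870 × 10/55 = $14,340. Book value $64,530.
Year 2: $78,870 × 9/55 = $12,906. Book value $51,624.
Year 3: $78,870 × 8/55 = $11,472. Book value $40,152.
Year 4: $78,870 × 7/55 = $10,038. Book value $30,114.
Year 5: $78,870 × 6/55 = $8,604. Book value $21,510.
Accumulated through year 5 = $78,870 − $21,510 = $57,360.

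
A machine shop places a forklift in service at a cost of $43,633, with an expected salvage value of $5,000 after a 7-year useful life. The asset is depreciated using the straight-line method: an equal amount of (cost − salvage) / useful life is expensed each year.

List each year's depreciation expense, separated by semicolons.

$5,519; $5,519; $5,519; $5,519; $5,519; $5,519; $5,519

Depreciable base = $43,633 − $5,000 = $38,633.
Annual expense = $38,633 / 7 = $5,519.
End of year 1: book value $38,114.
End of year 2: book value $32,595.
End of year 3: book value $27,076.
End of year 4: book value $21,557.
End of year 5: book value $16,038.
End of year 6: book value $10,519.
End of year 7: book value $5,000.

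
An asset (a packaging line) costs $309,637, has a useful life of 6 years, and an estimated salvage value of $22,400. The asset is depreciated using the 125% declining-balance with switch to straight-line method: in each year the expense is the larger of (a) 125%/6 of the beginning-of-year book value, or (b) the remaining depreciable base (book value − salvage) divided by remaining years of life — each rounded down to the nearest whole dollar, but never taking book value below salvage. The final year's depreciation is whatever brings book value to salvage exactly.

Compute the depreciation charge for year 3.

Depreciable base = $309,637 − $22,400 = $287,237.
Year 1: DB = ⌊$309,637 × 125%/6⌋ = $64,507; SL = ⌊$287,237/6⌋ = $47,872 → take DB $64,507. Book value $245,130.
Year 2: DB = ⌊$245,130 × 125%/6⌋ = $51,068; SL = ⌊$222,730/5⌋ = $44,546 → take DB $51,068. Book value $194,062.
Year 3: DB = ⌊$194,062 × 125%/6⌋ = $40,429; SL = ⌊$171,662/4⌋ = $42,915 → take SL $42,915. Book value $151,147.

$42,915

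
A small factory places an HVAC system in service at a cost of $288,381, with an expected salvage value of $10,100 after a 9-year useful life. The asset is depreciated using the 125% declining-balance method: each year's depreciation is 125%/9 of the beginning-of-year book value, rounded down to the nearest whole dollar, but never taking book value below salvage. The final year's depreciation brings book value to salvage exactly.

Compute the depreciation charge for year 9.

Depreciable base = $288,381 − $10,100 = $278,281.
Year 1: ⌊$288,381 × 125%/9⌋ = $40,052. Book value $248,329.
Year 2: ⌊$248,329 × 125%/9⌋ = $34,490. Book value $213,839.
Year 3: ⌊$213,839 × 125%/9⌋ = $29,699. Book value $184,140.
Year 4: ⌊$184,140 × 125%/9⌋ = $25,575. Book value $158,565.
Year 5: ⌊$158,565 × 125%/9⌋ = $22,022. Book value $136,543.
Year 6: ⌊$136,543 × 125%/9⌋ = $18,964. Book value $117,579.
Year 7: ⌊$117,579 × 125%/9⌋ = $16,330. Book value $101,249.
Year 8: ⌊$101,249 × 125%/9⌋ = $14,062. Book value $87,187.
Year 9 (final): $87,187 − $10,100 = $77,087. Book value $10,100.

$77,087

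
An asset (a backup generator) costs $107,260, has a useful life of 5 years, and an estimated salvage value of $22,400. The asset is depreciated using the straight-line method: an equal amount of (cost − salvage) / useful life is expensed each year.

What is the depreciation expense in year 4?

Depreciable base = $107,260 − $22,400 = $84,860.
Annual expense = $84,860 / 5 = $16,972.

$16,972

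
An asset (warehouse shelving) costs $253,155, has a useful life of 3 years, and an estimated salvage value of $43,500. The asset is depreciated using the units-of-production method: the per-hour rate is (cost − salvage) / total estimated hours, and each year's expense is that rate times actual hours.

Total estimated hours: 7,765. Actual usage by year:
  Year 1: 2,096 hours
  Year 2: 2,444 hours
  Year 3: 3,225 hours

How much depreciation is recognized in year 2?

$65,988

Depreciable base = $253,155 − $43,500 = $209,655.
Rate = $209,655 / 7,765 hours = $27 per hour.
Year 1: 2,096 × $27 = $56,592. Book value $196,563.
Year 2: 2,444 × $27 = $65,988. Book value $130,575.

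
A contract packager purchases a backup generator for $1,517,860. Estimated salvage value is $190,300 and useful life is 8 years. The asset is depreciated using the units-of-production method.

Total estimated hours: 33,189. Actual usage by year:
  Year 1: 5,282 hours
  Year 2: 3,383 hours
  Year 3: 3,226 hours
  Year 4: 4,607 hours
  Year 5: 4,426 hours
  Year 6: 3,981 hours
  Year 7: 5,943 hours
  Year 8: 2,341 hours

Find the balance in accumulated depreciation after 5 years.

$836,960

Depreciable base = $1,517,860 − $190,300 = $1,327,560.
Rate = $1,327,560 / 33,189 hours = $40 per hour.
Year 1: 5,282 × $40 = $211,280. Book value $1,306,580.
Year 2: 3,383 × $40 = $135,320. Book value $1,171,260.
Year 3: 3,226 × $40 = $129,040. Book value $1,042,220.
Year 4: 4,607 × $40 = $184,280. Book value $857,940.
Year 5: 4,426 × $40 = $177,040. Book value $680,900.
Accumulated through year 5 = $1,517,860 − $680,900 = $836,960.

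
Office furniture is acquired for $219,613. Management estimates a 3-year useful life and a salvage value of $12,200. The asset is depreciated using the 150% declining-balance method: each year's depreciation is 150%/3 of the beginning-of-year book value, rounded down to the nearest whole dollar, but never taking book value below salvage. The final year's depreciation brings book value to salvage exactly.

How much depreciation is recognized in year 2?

Depreciable base = $219,613 − $12,200 = $207,413.
Year 1: ⌊$219,613 × 150%/3⌋ = $109,806. Book value $109,807.
Year 2: ⌊$109,807 × 150%/3⌋ = $54,903. Book value $54,904.

$54,903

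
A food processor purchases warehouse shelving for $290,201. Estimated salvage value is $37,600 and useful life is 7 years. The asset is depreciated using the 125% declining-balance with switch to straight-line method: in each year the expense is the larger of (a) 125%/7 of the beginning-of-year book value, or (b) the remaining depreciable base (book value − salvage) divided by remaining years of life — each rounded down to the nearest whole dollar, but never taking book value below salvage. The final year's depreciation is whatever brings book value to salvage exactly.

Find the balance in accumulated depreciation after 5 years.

$190,977

Depreciable base = $290,201 − $37,600 = $252,601.
Year 1: DB = ⌊$290,201 × 125%/7⌋ = $51,821; SL = ⌊$252,601/7⌋ = $36,085 → take DB $51,821. Book value $238,380.
Year 2: DB = ⌊$238,380 × 125%/7⌋ = $42,567; SL = ⌊$200,780/6⌋ = $33,463 → take DB $42,567. Book value $195,813.
Year 3: DB = ⌊$195,813 × 125%/7⌋ = $34,966; SL = ⌊$158,213/5⌋ = $31,642 → take DB $34,966. Book value $160,847.
Year 4: DB = ⌊$160,847 × 125%/7⌋ = $28,722; SL = ⌊$123,247/4⌋ = $30,811 → take SL $30,811. Book value $130,036.
Year 5: DB = ⌊$130,036 × 125%/7⌋ = $23,220; SL = ⌊$92,436/3⌋ = $30,812 → take SL $30,812. Book value $99,224.
Accumulated through year 5 = $290,201 − $99,224 = $190,977.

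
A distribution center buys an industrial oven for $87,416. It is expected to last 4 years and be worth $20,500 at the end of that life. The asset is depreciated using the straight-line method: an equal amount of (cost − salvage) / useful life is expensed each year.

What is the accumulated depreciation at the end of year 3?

$50,187

Depreciable base = $87,416 − $20,500 = $66,916.
Annual expense = $66,916 / 4 = $16,729.
End of year 1: book value $70,687.
End of year 2: book value $53,958.
End of year 3: book value $37,229.
Accumulated through year 3 = $87,416 − $37,229 = $50,187.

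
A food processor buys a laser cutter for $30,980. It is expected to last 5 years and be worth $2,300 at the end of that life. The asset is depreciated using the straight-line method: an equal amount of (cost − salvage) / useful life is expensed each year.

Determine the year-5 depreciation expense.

Depreciable base = $30,980 − $2,300 = $28,680.
Annual expense = $28,680 / 5 = $5,736.

$5,736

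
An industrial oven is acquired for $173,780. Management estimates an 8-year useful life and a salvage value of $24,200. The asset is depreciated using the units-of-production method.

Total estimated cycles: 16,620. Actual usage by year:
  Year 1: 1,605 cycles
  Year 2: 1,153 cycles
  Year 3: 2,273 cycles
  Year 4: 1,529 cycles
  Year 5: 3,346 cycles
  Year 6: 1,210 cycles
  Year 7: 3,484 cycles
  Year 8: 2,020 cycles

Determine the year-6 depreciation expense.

$10,890

Depreciable base = $173,780 − $24,200 = $149,580.
Rate = $149,580 / 16,620 cycles = $9 per cycle.
Year 1: 1,605 × $9 = $14,445. Book value $159,335.
Year 2: 1,153 × $9 = $10,377. Book value $148,958.
Year 3: 2,273 × $9 = $20,457. Book value $128,501.
Year 4: 1,529 × $9 = $13,761. Book value $114,740.
Year 5: 3,346 × $9 = $30,114. Book value $84,626.
Year 6: 1,210 × $9 = $10,890. Book value $73,736.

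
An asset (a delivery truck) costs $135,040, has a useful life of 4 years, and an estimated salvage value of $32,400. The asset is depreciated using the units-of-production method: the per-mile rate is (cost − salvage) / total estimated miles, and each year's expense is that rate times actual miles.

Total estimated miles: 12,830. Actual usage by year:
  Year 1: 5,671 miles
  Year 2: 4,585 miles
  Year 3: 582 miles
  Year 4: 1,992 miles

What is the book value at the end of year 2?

Depreciable base = $135,040 − $32,400 = $102,640.
Rate = $102,640 / 12,830 miles = $8 per mile.
Year 1: 5,671 × $8 = $45,368. Book value $89,672.
Year 2: 4,585 × $8 = $36,680. Book value $52,992.

$52,992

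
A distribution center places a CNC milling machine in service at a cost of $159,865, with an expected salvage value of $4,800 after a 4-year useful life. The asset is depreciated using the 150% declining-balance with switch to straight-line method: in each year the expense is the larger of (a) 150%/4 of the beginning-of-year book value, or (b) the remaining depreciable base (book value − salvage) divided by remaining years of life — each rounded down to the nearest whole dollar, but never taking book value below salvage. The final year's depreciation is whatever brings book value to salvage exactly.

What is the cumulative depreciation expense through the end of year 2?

Depreciable base = $159,865 − $4,800 = $155,065.
Year 1: DB = ⌊$159,865 × 150%/4⌋ = $59,949; SL = ⌊$155,065/4⌋ = $38,766 → take DB $59,949. Book value $99,916.
Year 2: DB = ⌊$99,916 × 150%/4⌋ = $37,468; SL = ⌊$95,116/3⌋ = $31,705 → take DB $37,468. Book value $62,448.
Accumulated through year 2 = $159,865 − $62,448 = $97,417.

$97,417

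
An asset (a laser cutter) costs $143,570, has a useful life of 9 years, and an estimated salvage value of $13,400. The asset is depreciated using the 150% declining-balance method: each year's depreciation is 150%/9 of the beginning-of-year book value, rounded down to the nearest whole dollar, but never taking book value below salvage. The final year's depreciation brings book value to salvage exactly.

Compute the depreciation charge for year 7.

Depreciable base = $143,570 − $13,400 = $130,170.
Year 1: ⌊$143,570 × 150%/9⌋ = $23,928. Book value $119,642.
Year 2: ⌊$119,642 × 150%/9⌋ = $19,940. Book value $99,702.
Year 3: ⌊$99,702 × 150%/9⌋ = $16,617. Book value $83,085.
Year 4: ⌊$83,085 × 150%/9⌋ = $13,847. Book value $69,238.
Year 5: ⌊$69,238 × 150%/9⌋ = $11,539. Book value $57,699.
Year 6: ⌊$57,699 × 150%/9⌋ = $9,616. Book value $48,083.
Year 7: ⌊$48,083 × 150%/9⌋ = $8,013. Book value $40,070.

$8,013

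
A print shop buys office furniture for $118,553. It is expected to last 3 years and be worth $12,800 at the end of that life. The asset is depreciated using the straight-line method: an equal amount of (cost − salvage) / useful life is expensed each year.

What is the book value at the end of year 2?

Depreciable base = $118,553 − $12,800 = $105,753.
Annual expense = $105,753 / 3 = $35,251.
End of year 1: book value $83,302.
End of year 2: book value $48,051.

$48,051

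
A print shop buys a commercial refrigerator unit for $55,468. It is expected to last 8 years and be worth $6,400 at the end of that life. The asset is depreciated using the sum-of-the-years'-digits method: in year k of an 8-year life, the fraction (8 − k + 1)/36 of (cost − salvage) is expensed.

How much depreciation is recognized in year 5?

$5,452

Depreciable base = $55,468 − $6,400 = $49,068.
Sum of the years' digits = 8+7+6+5+4+3+2+1 = 36.
Year 1: $49,068 × 8/36 = $10,904. Book value $44,564.
Year 2: $49,068 × 7/36 = $9,541. Book value $35,023.
Year 3: $49,068 × 6/36 = $8,178. Book value $26,845.
Year 4: $49,068 × 5/36 = $6,815. Book value $20,030.
Year 5: $49,068 × 4/36 = $5,452. Book value $14,578.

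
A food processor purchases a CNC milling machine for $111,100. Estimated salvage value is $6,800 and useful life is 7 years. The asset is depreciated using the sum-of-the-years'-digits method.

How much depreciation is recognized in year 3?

Depreciable base = $111,100 − $6,800 = $104,300.
Sum of the years' digits = 7+6+5+4+3+2+1 = 28.
Year 1: $104,300 × 7/28 = $26,075. Book value $85,025.
Year 2: $104,300 × 6/28 = $22,350. Book value $62,675.
Year 3: $104,300 × 5/28 = $18,625. Book value $44,050.

$18,625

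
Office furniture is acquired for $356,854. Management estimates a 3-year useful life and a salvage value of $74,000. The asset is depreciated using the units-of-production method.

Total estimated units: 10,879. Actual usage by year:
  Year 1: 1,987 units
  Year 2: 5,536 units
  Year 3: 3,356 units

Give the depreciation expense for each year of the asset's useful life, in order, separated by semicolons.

$51,662; $143,936; $87,256

Depreciable base = $356,854 − $74,000 = $282,854.
Rate = $282,854 / 10,879 units = $26 per unit.
Year 1: 1,987 × $26 = $51,662. Book value $305,192.
Year 2: 5,536 × $26 = $143,936. Book value $161,256.
Year 3: 3,356 × $26 = $87,256. Book value $74,000.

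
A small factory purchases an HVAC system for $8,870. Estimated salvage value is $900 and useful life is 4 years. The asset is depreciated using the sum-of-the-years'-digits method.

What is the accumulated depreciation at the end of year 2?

Depreciable base = $8,870 − $900 = $7,970.
Sum of the years' digits = 4+3+2+1 = 10.
Year 1: $7,970 × 4/10 = $3,188. Book value $5,682.
Year 2: $7,970 × 3/10 = $2,391. Book value $3,291.
Accumulated through year 2 = $8,870 − $3,291 = $5,579.

$5,579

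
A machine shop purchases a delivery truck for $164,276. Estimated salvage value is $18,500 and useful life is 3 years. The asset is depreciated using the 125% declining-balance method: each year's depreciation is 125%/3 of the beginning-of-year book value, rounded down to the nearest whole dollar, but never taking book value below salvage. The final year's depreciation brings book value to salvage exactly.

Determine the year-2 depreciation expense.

$39,928

Depreciable base = $164,276 − $18,500 = $145,776.
Year 1: ⌊$164,276 × 125%/3⌋ = $68,448. Book value $95,828.
Year 2: ⌊$95,828 × 125%/3⌋ = $39,928. Book value $55,900.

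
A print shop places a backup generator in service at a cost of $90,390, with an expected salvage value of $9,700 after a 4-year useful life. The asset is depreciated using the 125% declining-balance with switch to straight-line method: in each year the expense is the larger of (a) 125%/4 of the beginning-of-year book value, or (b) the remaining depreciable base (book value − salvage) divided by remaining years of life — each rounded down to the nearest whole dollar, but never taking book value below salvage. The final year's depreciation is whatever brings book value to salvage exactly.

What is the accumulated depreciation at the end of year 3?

$64,178

Depreciable base = $90,390 − $9,700 = $80,690.
Year 1: DB = ⌊$90,390 × 125%/4⌋ = $28,246; SL = ⌊$80,690/4⌋ = $20,172 → take DB $28,246. Book value $62,144.
Year 2: DB = ⌊$62,144 × 125%/4⌋ = $19,420; SL = ⌊$52,444/3⌋ = $17,481 → take DB $19,420. Book value $42,724.
Year 3: DB = ⌊$42,724 × 125%/4⌋ = $13,351; SL = ⌊$33,024/2⌋ = $16,512 → take SL $16,512. Book value $26,212.
Accumulated through year 3 = $90,390 − $26,212 = $64,178.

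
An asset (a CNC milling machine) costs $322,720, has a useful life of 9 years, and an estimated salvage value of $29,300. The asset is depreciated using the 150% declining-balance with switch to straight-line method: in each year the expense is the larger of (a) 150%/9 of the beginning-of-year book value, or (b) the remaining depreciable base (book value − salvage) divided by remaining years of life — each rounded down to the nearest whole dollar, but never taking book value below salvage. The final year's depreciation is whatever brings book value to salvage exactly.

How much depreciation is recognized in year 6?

$25,098

Depreciable base = $322,720 − $29,300 = $293,420.
Year 1: DB = ⌊$322,720 × 150%/9⌋ = $53,786; SL = ⌊$293,420/9⌋ = $32,602 → take DB $53,786. Book value $268,934.
Year 2: DB = ⌊$268,934 × 150%/9⌋ = $44,822; SL = ⌊$239,634/8⌋ = $29,954 → take DB $44,822. Book value $224,112.
Year 3: DB = ⌊$224,112 × 150%/9⌋ = $37,352; SL = ⌊$194,812/7⌋ = $27,830 → take DB $37,352. Book value $186,760.
Year 4: DB = ⌊$186,760 × 150%/9⌋ = $31,126; SL = ⌊$157,460/6⌋ = $26,243 → take DB $31,126. Book value $155,634.
Year 5: DB = ⌊$155,634 × 150%/9⌋ = $25,939; SL = ⌊$126,334/5⌋ = $25,266 → take DB $25,939. Book value $129,695.
Year 6: DB = ⌊$129,695 × 150%/9⌋ = $21,615; SL = ⌊$100,395/4⌋ = $25,098 → take SL $25,098. Book value $104,597.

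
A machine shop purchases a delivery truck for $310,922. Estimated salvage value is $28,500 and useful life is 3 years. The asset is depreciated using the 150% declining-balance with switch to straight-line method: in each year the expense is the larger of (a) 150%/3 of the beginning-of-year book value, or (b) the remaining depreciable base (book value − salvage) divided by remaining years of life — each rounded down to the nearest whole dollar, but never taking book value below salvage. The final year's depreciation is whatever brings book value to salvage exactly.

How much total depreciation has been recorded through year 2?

$233,191

Depreciable base = $310,922 − $28,500 = $282,422.
Year 1: DB = ⌊$310,922 × 150%/3⌋ = $155,461; SL = ⌊$282,422/3⌋ = $94,140 → take DB $155,461. Book value $155,461.
Year 2: DB = ⌊$155,461 × 150%/3⌋ = $77,730; SL = ⌊$126,961/2⌋ = $63,480 → take DB $77,730. Book value $77,731.
Accumulated through year 2 = $310,922 − $77,731 = $233,191.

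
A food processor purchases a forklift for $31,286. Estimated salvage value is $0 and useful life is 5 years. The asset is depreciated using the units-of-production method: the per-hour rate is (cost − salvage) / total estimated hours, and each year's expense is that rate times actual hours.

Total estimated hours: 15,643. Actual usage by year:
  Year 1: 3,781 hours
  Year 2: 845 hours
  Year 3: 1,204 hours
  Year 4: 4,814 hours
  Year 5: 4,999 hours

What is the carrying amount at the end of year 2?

$22,034

Depreciable base = $31,286 − $0 = $31,286.
Rate = $31,286 / 15,643 hours = $2 per hour.
Year 1: 3,781 × $2 = $7,562. Book value $23,724.
Year 2: 845 × $2 = $1,690. Book value $22,034.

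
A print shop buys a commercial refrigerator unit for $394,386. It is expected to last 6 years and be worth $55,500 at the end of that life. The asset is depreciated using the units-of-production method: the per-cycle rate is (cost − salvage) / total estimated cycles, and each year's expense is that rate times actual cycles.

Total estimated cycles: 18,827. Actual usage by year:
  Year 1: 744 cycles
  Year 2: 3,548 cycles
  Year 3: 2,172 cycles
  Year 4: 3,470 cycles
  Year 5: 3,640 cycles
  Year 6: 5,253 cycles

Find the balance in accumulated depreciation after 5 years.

Depreciable base = $394,386 − $55,500 = $338,886.
Rate = $338,886 / 18,827 cycles = $18 per cycle.
Year 1: 744 × $18 = $13,392. Book value $380,994.
Year 2: 3,548 × $18 = $63,864. Book value $317,130.
Year 3: 2,172 × $18 = $39,096. Book value $278,034.
Year 4: 3,470 × $18 = $62,460. Book value $215,574.
Year 5: 3,640 × $18 = $65,520. Book value $150,054.
Accumulated through year 5 = $394,386 − $150,054 = $244,332.

$244,332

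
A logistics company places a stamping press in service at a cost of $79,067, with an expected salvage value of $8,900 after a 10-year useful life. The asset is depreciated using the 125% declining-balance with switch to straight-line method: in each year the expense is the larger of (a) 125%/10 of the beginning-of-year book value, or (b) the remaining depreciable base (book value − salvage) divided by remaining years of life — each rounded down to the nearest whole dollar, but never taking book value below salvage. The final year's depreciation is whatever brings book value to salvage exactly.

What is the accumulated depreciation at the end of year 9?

Depreciable base = $79,067 − $8,900 = $70,167.
Year 1: DB = ⌊$79,067 × 125%/10⌋ = $9,883; SL = ⌊$70,167/10⌋ = $7,016 → take DB $9,883. Book value $69,184.
Year 2: DB = ⌊$69,184 × 125%/10⌋ = $8,648; SL = ⌊$60,284/9⌋ = $6,698 → take DB $8,648. Book value $60,536.
Year 3: DB = ⌊$60,536 × 125%/10⌋ = $7,567; SL = ⌊$51,636/8⌋ = $6,454 → take DB $7,567. Book value $52,969.
Year 4: DB = ⌊$52,969 × 125%/10⌋ = $6,621; SL = ⌊$44,069/7⌋ = $6,295 → take DB $6,621. Book value $46,348.
Year 5: DB = ⌊$46,348 × 125%/10⌋ = $5,793; SL = ⌊$37,448/6⌋ = $6,241 → take SL $6,241. Book value $40,107.
Year 6: DB = ⌊$40,107 × 125%/10⌋ = $5,013; SL = ⌊$31,207/5⌋ = $6,241 → take SL $6,241. Book value $33,866.
Year 7: DB = ⌊$33,866 × 125%/10⌋ = $4,233; SL = ⌊$24,966/4⌋ = $6,241 → take SL $6,241. Book value $27,625.
Year 8: DB = ⌊$27,625 × 125%/10⌋ = $3,453; SL = ⌊$18,725/3⌋ = $6,241 → take SL $6,241. Book value $21,384.
Year 9: DB = ⌊$21,384 × 125%/10⌋ = $2,673; SL = ⌊$12,484/2⌋ = $6,242 → take SL $6,242. Book value $15,142.
Accumulated through year 9 = $79,067 − $15,142 = $63,925.

$63,925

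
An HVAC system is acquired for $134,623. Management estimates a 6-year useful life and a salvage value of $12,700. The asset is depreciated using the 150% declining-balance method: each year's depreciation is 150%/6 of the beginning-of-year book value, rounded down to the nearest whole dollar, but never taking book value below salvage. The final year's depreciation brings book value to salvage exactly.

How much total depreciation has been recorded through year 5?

Depreciable base = $134,623 − $12,700 = $121,923.
Year 1: ⌊$134,623 × 150%/6⌋ = $33,655. Book value $100,968.
Year 2: ⌊$100,968 × 150%/6⌋ = $25,242. Book value $75,726.
Year 3: ⌊$75,726 × 150%/6⌋ = $18,931. Book value $56,795.
Year 4: ⌊$56,795 × 150%/6⌋ = $14,198. Book value $42,597.
Year 5: ⌊$42,597 × 150%/6⌋ = $10,649. Book value $31,948.
Accumulated through year 5 = $134,623 − $31,948 = $102,675.

$102,675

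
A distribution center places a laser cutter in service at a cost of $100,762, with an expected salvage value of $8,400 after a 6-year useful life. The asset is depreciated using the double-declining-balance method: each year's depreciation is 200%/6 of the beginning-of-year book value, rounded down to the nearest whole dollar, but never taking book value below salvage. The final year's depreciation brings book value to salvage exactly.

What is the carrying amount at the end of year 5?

$13,270

Depreciable base = $100,762 − $8,400 = $92,362.
Year 1: ⌊$100,762 × 200%/6⌋ = $33,587. Book value $67,175.
Year 2: ⌊$67,175 × 200%/6⌋ = $22,391. Book value $44,784.
Year 3: ⌊$44,784 × 200%/6⌋ = $14,928. Book value $29,856.
Year 4: ⌊$29,856 × 200%/6⌋ = $9,952. Book value $19,904.
Year 5: ⌊$19,904 × 200%/6⌋ = $6,634. Book value $13,270.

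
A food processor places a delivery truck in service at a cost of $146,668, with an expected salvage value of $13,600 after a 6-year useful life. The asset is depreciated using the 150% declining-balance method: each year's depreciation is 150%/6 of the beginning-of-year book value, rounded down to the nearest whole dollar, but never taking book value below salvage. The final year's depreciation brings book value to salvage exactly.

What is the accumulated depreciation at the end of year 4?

$100,261

Depreciable base = $146,668 − $13,600 = $133,068.
Year 1: ⌊$146,668 × 150%/6⌋ = $36,667. Book value $110,001.
Year 2: ⌊$110,001 × 150%/6⌋ = $27,500. Book value $82,501.
Year 3: ⌊$82,501 × 150%/6⌋ = $20,625. Book value $61,876.
Year 4: ⌊$61,876 × 150%/6⌋ = $15,469. Book value $46,407.
Accumulated through year 4 = $146,668 − $46,407 = $100,261.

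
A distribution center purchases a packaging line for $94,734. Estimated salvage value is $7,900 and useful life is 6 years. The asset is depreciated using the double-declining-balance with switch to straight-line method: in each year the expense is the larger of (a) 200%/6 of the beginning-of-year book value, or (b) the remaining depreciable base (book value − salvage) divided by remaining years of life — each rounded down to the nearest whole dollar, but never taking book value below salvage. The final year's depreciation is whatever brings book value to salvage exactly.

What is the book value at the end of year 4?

Depreciable base = $94,734 − $7,900 = $86,834.
Year 1: DB = ⌊$94,734 × 200%/6⌋ = $31,578; SL = ⌊$86,834/6⌋ = $14,472 → take DB $31,578. Book value $63,156.
Year 2: DB = ⌊$63,156 × 200%/6⌋ = $21,052; SL = ⌊$55,256/5⌋ = $11,051 → take DB $21,052. Book value $42,104.
Year 3: DB = ⌊$42,104 × 200%/6⌋ = $14,034; SL = ⌊$34,204/4⌋ = $8,551 → take DB $14,034. Book value $28,070.
Year 4: DB = ⌊$28,070 × 200%/6⌋ = $9,356; SL = ⌊$20,170/3⌋ = $6,723 → take DB $9,356. Book value $18,714.

$18,714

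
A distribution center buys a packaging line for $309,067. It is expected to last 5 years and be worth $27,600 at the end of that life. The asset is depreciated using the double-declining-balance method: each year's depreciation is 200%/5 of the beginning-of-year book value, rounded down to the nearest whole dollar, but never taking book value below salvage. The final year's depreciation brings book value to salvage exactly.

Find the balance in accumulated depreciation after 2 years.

Depreciable base = $309,067 − $27,600 = $281,467.
Year 1: ⌊$309,067 × 200%/5⌋ = $123,626. Book value $185,441.
Year 2: ⌊$185,441 × 200%/5⌋ = $74,176. Book value $111,265.
Accumulated through year 2 = $309,067 − $111,265 = $197,802.

$197,802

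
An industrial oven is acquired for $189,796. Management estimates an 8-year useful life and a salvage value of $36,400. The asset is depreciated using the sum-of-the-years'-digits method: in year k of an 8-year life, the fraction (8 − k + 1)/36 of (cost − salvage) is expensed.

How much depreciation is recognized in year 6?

$12,783

Depreciable base = $189,796 − $36,400 = $153,396.
Sum of the years' digits = 8+7+6+5+4+3+2+1 = 36.
Year 1: $153,396 × 8/36 = $34,088. Book value $155,708.
Year 2: $153,396 × 7/36 = $29,827. Book value $125,881.
Year 3: $153,396 × 6/36 = $25,566. Book value $100,315.
Year 4: $153,396 × 5/36 = $21,305. Book value $79,010.
Year 5: $153,396 × 4/36 = $17,044. Book value $61,966.
Year 6: $153,396 × 3/36 = $12,783. Book value $49,183.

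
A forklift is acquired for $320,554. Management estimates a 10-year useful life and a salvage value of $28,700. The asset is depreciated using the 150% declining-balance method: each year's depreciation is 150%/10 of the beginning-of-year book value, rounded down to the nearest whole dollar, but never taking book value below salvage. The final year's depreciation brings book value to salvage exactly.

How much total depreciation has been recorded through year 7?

Depreciable base = $320,554 − $28,700 = $291,854.
Year 1: ⌊$320,554 × 150%/10⌋ = $48,083. Book value $272,471.
Year 2: ⌊$272,471 × 150%/10⌋ = $40,870. Book value $231,601.
Year 3: ⌊$231,601 × 150%/10⌋ = $34,740. Book value $196,861.
Year 4: ⌊$196,861 × 150%/10⌋ = $29,529. Book value $167,332.
Year 5: ⌊$167,332 × 150%/10⌋ = $25,099. Book value $142,233.
Year 6: ⌊$142,233 × 150%/10⌋ = $21,334. Book value $120,899.
Year 7: ⌊$120,899 × 150%/10⌋ = $18,134. Book value $102,765.
Accumulated through year 7 = $320,554 − $102,765 = $217,789.

$217,789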